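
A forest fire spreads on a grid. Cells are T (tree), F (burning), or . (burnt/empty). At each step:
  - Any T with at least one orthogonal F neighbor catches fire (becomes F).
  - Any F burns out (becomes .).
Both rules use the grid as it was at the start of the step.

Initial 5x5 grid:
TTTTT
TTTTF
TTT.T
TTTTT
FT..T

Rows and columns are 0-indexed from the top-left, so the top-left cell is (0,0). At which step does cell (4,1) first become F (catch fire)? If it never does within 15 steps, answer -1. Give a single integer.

Step 1: cell (4,1)='F' (+5 fires, +2 burnt)
  -> target ignites at step 1
Step 2: cell (4,1)='.' (+5 fires, +5 burnt)
Step 3: cell (4,1)='.' (+8 fires, +5 burnt)
Step 4: cell (4,1)='.' (+2 fires, +8 burnt)
Step 5: cell (4,1)='.' (+0 fires, +2 burnt)
  fire out at step 5

1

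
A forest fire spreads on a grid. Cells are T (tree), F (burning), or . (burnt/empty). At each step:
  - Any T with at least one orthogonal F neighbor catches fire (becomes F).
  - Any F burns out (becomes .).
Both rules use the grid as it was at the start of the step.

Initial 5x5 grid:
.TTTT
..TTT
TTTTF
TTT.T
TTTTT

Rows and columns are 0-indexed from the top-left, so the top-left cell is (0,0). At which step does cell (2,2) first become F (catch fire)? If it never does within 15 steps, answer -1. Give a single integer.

Step 1: cell (2,2)='T' (+3 fires, +1 burnt)
Step 2: cell (2,2)='F' (+4 fires, +3 burnt)
  -> target ignites at step 2
Step 3: cell (2,2)='.' (+5 fires, +4 burnt)
Step 4: cell (2,2)='.' (+4 fires, +5 burnt)
Step 5: cell (2,2)='.' (+3 fires, +4 burnt)
Step 6: cell (2,2)='.' (+1 fires, +3 burnt)
Step 7: cell (2,2)='.' (+0 fires, +1 burnt)
  fire out at step 7

2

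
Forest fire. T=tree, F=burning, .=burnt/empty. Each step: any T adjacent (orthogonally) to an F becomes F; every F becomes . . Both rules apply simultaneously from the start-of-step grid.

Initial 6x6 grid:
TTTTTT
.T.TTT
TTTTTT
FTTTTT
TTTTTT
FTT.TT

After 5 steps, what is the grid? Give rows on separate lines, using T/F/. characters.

Step 1: 4 trees catch fire, 2 burn out
  TTTTTT
  .T.TTT
  FTTTTT
  .FTTTT
  FTTTTT
  .FT.TT
Step 2: 4 trees catch fire, 4 burn out
  TTTTTT
  .T.TTT
  .FTTTT
  ..FTTT
  .FTTTT
  ..F.TT
Step 3: 4 trees catch fire, 4 burn out
  TTTTTT
  .F.TTT
  ..FTTT
  ...FTT
  ..FTTT
  ....TT
Step 4: 4 trees catch fire, 4 burn out
  TFTTTT
  ...TTT
  ...FTT
  ....FT
  ...FTT
  ....TT
Step 5: 6 trees catch fire, 4 burn out
  F.FTTT
  ...FTT
  ....FT
  .....F
  ....FT
  ....TT

F.FTTT
...FTT
....FT
.....F
....FT
....TT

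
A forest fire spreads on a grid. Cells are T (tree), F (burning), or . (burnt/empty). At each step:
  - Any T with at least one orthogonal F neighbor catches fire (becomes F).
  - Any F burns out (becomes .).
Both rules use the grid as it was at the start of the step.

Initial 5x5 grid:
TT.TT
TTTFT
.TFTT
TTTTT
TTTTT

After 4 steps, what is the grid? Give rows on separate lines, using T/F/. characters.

Step 1: 6 trees catch fire, 2 burn out
  TT.FT
  TTF.F
  .F.FT
  TTFTT
  TTTTT
Step 2: 6 trees catch fire, 6 burn out
  TT..F
  TF...
  ....F
  TF.FT
  TTFTT
Step 3: 6 trees catch fire, 6 burn out
  TF...
  F....
  .....
  F...F
  TF.FT
Step 4: 3 trees catch fire, 6 burn out
  F....
  .....
  .....
  .....
  F...F

F....
.....
.....
.....
F...F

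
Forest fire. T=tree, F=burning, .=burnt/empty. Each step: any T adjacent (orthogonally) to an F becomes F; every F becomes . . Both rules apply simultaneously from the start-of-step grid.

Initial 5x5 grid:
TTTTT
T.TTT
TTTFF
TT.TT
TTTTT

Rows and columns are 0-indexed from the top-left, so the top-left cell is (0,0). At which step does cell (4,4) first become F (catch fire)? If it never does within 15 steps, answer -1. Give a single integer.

Step 1: cell (4,4)='T' (+5 fires, +2 burnt)
Step 2: cell (4,4)='F' (+6 fires, +5 burnt)
  -> target ignites at step 2
Step 3: cell (4,4)='.' (+4 fires, +6 burnt)
Step 4: cell (4,4)='.' (+4 fires, +4 burnt)
Step 5: cell (4,4)='.' (+2 fires, +4 burnt)
Step 6: cell (4,4)='.' (+0 fires, +2 burnt)
  fire out at step 6

2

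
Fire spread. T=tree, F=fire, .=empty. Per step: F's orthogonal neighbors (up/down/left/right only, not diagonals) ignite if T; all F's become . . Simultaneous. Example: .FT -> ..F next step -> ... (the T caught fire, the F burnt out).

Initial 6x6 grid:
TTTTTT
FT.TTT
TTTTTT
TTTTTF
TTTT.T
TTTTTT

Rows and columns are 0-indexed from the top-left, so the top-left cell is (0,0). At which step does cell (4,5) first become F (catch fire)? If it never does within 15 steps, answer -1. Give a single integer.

Step 1: cell (4,5)='F' (+6 fires, +2 burnt)
  -> target ignites at step 1
Step 2: cell (4,5)='.' (+7 fires, +6 burnt)
Step 3: cell (4,5)='.' (+10 fires, +7 burnt)
Step 4: cell (4,5)='.' (+7 fires, +10 burnt)
Step 5: cell (4,5)='.' (+2 fires, +7 burnt)
Step 6: cell (4,5)='.' (+0 fires, +2 burnt)
  fire out at step 6

1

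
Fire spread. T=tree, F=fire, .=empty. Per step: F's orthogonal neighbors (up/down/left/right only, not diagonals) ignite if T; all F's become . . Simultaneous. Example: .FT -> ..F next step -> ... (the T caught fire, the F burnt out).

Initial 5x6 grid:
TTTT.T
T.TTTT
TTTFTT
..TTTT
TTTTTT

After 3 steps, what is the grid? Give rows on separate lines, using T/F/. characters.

Step 1: 4 trees catch fire, 1 burn out
  TTTT.T
  T.TFTT
  TTF.FT
  ..TFTT
  TTTTTT
Step 2: 8 trees catch fire, 4 burn out
  TTTF.T
  T.F.FT
  TF...F
  ..F.FT
  TTTFTT
Step 3: 6 trees catch fire, 8 burn out
  TTF..T
  T....F
  F.....
  .....F
  TTF.FT

TTF..T
T....F
F.....
.....F
TTF.FT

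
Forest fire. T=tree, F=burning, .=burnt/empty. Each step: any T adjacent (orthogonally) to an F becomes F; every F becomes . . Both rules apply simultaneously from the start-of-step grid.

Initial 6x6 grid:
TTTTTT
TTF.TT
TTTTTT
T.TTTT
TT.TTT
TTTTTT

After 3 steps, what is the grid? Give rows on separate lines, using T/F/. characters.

Step 1: 3 trees catch fire, 1 burn out
  TTFTTT
  TF..TT
  TTFTTT
  T.TTTT
  TT.TTT
  TTTTTT
Step 2: 6 trees catch fire, 3 burn out
  TF.FTT
  F...TT
  TF.FTT
  T.FTTT
  TT.TTT
  TTTTTT
Step 3: 5 trees catch fire, 6 burn out
  F...FT
  ....TT
  F...FT
  T..FTT
  TT.TTT
  TTTTTT

F...FT
....TT
F...FT
T..FTT
TT.TTT
TTTTTT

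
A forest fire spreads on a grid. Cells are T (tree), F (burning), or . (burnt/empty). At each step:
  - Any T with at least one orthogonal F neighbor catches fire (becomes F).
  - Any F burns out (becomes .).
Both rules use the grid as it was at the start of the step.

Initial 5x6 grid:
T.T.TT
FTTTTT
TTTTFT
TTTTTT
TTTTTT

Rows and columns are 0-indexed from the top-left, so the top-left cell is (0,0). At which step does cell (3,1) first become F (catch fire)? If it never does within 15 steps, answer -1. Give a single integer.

Step 1: cell (3,1)='T' (+7 fires, +2 burnt)
Step 2: cell (3,1)='T' (+10 fires, +7 burnt)
Step 3: cell (3,1)='F' (+7 fires, +10 burnt)
  -> target ignites at step 3
Step 4: cell (3,1)='.' (+2 fires, +7 burnt)
Step 5: cell (3,1)='.' (+0 fires, +2 burnt)
  fire out at step 5

3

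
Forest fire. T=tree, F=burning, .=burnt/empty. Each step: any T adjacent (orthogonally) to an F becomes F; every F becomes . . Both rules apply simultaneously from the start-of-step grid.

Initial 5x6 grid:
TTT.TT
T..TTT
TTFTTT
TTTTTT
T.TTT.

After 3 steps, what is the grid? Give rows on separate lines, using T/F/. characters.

Step 1: 3 trees catch fire, 1 burn out
  TTT.TT
  T..TTT
  TF.FTT
  TTFTTT
  T.TTT.
Step 2: 6 trees catch fire, 3 burn out
  TTT.TT
  T..FTT
  F...FT
  TF.FTT
  T.FTT.
Step 3: 6 trees catch fire, 6 burn out
  TTT.TT
  F...FT
  .....F
  F...FT
  T..FT.

TTT.TT
F...FT
.....F
F...FT
T..FT.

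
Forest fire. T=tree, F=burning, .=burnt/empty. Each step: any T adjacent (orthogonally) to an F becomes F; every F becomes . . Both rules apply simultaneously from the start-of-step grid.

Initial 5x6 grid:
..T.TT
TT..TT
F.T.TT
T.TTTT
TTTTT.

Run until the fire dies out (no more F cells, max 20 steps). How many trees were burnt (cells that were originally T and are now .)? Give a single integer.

Answer: 19

Derivation:
Step 1: +2 fires, +1 burnt (F count now 2)
Step 2: +2 fires, +2 burnt (F count now 2)
Step 3: +1 fires, +2 burnt (F count now 1)
Step 4: +1 fires, +1 burnt (F count now 1)
Step 5: +2 fires, +1 burnt (F count now 2)
Step 6: +3 fires, +2 burnt (F count now 3)
Step 7: +1 fires, +3 burnt (F count now 1)
Step 8: +2 fires, +1 burnt (F count now 2)
Step 9: +2 fires, +2 burnt (F count now 2)
Step 10: +2 fires, +2 burnt (F count now 2)
Step 11: +1 fires, +2 burnt (F count now 1)
Step 12: +0 fires, +1 burnt (F count now 0)
Fire out after step 12
Initially T: 20, now '.': 29
Total burnt (originally-T cells now '.'): 19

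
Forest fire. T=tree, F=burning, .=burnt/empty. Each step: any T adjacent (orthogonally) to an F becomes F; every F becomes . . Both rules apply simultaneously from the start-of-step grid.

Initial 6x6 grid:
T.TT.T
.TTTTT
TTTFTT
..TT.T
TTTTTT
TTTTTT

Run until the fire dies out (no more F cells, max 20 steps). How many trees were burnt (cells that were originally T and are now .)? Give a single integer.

Answer: 28

Derivation:
Step 1: +4 fires, +1 burnt (F count now 4)
Step 2: +7 fires, +4 burnt (F count now 7)
Step 3: +8 fires, +7 burnt (F count now 8)
Step 4: +5 fires, +8 burnt (F count now 5)
Step 5: +3 fires, +5 burnt (F count now 3)
Step 6: +1 fires, +3 burnt (F count now 1)
Step 7: +0 fires, +1 burnt (F count now 0)
Fire out after step 7
Initially T: 29, now '.': 35
Total burnt (originally-T cells now '.'): 28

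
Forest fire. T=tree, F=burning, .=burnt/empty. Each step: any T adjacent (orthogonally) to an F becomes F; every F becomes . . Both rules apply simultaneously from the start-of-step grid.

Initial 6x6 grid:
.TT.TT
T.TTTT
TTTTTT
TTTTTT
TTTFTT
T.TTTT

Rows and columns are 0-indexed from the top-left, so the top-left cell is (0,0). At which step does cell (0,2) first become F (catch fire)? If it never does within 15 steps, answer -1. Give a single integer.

Step 1: cell (0,2)='T' (+4 fires, +1 burnt)
Step 2: cell (0,2)='T' (+7 fires, +4 burnt)
Step 3: cell (0,2)='T' (+7 fires, +7 burnt)
Step 4: cell (0,2)='T' (+6 fires, +7 burnt)
Step 5: cell (0,2)='F' (+4 fires, +6 burnt)
  -> target ignites at step 5
Step 6: cell (0,2)='.' (+3 fires, +4 burnt)
Step 7: cell (0,2)='.' (+0 fires, +3 burnt)
  fire out at step 7

5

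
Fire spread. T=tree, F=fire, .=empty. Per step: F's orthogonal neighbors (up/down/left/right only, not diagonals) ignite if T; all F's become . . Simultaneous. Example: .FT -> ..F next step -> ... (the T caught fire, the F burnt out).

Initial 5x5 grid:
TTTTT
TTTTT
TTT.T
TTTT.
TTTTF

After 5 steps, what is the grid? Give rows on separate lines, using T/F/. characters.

Step 1: 1 trees catch fire, 1 burn out
  TTTTT
  TTTTT
  TTT.T
  TTTT.
  TTTF.
Step 2: 2 trees catch fire, 1 burn out
  TTTTT
  TTTTT
  TTT.T
  TTTF.
  TTF..
Step 3: 2 trees catch fire, 2 burn out
  TTTTT
  TTTTT
  TTT.T
  TTF..
  TF...
Step 4: 3 trees catch fire, 2 burn out
  TTTTT
  TTTTT
  TTF.T
  TF...
  F....
Step 5: 3 trees catch fire, 3 burn out
  TTTTT
  TTFTT
  TF..T
  F....
  .....

TTTTT
TTFTT
TF..T
F....
.....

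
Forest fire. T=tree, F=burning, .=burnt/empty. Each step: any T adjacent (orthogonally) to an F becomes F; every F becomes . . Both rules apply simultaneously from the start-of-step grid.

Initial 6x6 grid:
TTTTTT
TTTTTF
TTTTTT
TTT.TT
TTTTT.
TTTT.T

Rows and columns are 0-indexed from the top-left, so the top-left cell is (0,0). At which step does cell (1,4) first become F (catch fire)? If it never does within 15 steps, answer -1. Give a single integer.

Step 1: cell (1,4)='F' (+3 fires, +1 burnt)
  -> target ignites at step 1
Step 2: cell (1,4)='.' (+4 fires, +3 burnt)
Step 3: cell (1,4)='.' (+4 fires, +4 burnt)
Step 4: cell (1,4)='.' (+4 fires, +4 burnt)
Step 5: cell (1,4)='.' (+5 fires, +4 burnt)
Step 6: cell (1,4)='.' (+5 fires, +5 burnt)
Step 7: cell (1,4)='.' (+3 fires, +5 burnt)
Step 8: cell (1,4)='.' (+2 fires, +3 burnt)
Step 9: cell (1,4)='.' (+1 fires, +2 burnt)
Step 10: cell (1,4)='.' (+0 fires, +1 burnt)
  fire out at step 10

1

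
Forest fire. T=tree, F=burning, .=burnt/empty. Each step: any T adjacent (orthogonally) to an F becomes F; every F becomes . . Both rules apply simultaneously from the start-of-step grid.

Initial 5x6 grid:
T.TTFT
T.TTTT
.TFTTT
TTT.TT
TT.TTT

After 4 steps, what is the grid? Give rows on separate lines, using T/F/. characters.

Step 1: 7 trees catch fire, 2 burn out
  T.TF.F
  T.FTFT
  .F.FTT
  TTF.TT
  TT.TTT
Step 2: 5 trees catch fire, 7 burn out
  T.F...
  T..F.F
  ....FT
  TF..TT
  TT.TTT
Step 3: 4 trees catch fire, 5 burn out
  T.....
  T.....
  .....F
  F...FT
  TF.TTT
Step 4: 3 trees catch fire, 4 burn out
  T.....
  T.....
  ......
  .....F
  F..TFT

T.....
T.....
......
.....F
F..TFT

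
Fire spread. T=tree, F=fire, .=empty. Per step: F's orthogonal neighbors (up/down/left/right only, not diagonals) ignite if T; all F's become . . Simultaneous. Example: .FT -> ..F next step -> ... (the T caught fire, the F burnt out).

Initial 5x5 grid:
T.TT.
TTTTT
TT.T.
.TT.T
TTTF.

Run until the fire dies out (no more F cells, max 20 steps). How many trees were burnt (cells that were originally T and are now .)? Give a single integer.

Step 1: +1 fires, +1 burnt (F count now 1)
Step 2: +2 fires, +1 burnt (F count now 2)
Step 3: +2 fires, +2 burnt (F count now 2)
Step 4: +1 fires, +2 burnt (F count now 1)
Step 5: +2 fires, +1 burnt (F count now 2)
Step 6: +2 fires, +2 burnt (F count now 2)
Step 7: +3 fires, +2 burnt (F count now 3)
Step 8: +3 fires, +3 burnt (F count now 3)
Step 9: +0 fires, +3 burnt (F count now 0)
Fire out after step 9
Initially T: 17, now '.': 24
Total burnt (originally-T cells now '.'): 16

Answer: 16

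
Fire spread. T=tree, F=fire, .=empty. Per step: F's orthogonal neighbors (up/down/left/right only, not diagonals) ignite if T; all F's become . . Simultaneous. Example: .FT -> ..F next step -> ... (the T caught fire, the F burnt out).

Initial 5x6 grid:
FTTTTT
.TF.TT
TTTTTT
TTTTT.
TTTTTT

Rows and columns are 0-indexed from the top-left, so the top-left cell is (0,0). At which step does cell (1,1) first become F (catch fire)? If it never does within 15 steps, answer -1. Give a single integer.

Step 1: cell (1,1)='F' (+4 fires, +2 burnt)
  -> target ignites at step 1
Step 2: cell (1,1)='.' (+4 fires, +4 burnt)
Step 3: cell (1,1)='.' (+6 fires, +4 burnt)
Step 4: cell (1,1)='.' (+7 fires, +6 burnt)
Step 5: cell (1,1)='.' (+3 fires, +7 burnt)
Step 6: cell (1,1)='.' (+1 fires, +3 burnt)
Step 7: cell (1,1)='.' (+0 fires, +1 burnt)
  fire out at step 7

1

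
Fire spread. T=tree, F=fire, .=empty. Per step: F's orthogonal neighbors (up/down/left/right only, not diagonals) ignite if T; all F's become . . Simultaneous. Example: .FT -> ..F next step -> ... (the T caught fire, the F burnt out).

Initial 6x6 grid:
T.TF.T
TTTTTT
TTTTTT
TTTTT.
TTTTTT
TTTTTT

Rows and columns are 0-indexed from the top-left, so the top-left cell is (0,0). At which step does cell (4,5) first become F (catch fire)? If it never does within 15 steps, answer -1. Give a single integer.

Step 1: cell (4,5)='T' (+2 fires, +1 burnt)
Step 2: cell (4,5)='T' (+3 fires, +2 burnt)
Step 3: cell (4,5)='T' (+5 fires, +3 burnt)
Step 4: cell (4,5)='T' (+7 fires, +5 burnt)
Step 5: cell (4,5)='T' (+6 fires, +7 burnt)
Step 6: cell (4,5)='F' (+5 fires, +6 burnt)
  -> target ignites at step 6
Step 7: cell (4,5)='.' (+3 fires, +5 burnt)
Step 8: cell (4,5)='.' (+1 fires, +3 burnt)
Step 9: cell (4,5)='.' (+0 fires, +1 burnt)
  fire out at step 9

6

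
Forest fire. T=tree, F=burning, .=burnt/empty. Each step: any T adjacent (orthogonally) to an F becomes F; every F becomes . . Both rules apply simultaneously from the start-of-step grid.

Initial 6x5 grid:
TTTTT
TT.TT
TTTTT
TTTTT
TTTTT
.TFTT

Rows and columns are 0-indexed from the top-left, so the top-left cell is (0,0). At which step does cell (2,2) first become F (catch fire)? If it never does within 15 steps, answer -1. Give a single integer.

Step 1: cell (2,2)='T' (+3 fires, +1 burnt)
Step 2: cell (2,2)='T' (+4 fires, +3 burnt)
Step 3: cell (2,2)='F' (+5 fires, +4 burnt)
  -> target ignites at step 3
Step 4: cell (2,2)='.' (+4 fires, +5 burnt)
Step 5: cell (2,2)='.' (+4 fires, +4 burnt)
Step 6: cell (2,2)='.' (+4 fires, +4 burnt)
Step 7: cell (2,2)='.' (+3 fires, +4 burnt)
Step 8: cell (2,2)='.' (+0 fires, +3 burnt)
  fire out at step 8

3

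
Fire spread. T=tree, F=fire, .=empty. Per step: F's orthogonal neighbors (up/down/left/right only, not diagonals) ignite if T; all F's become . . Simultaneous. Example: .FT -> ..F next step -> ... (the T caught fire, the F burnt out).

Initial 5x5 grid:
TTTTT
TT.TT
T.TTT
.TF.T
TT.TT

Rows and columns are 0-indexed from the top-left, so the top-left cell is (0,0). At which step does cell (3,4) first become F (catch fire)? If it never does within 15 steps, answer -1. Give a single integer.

Step 1: cell (3,4)='T' (+2 fires, +1 burnt)
Step 2: cell (3,4)='T' (+2 fires, +2 burnt)
Step 3: cell (3,4)='T' (+3 fires, +2 burnt)
Step 4: cell (3,4)='F' (+3 fires, +3 burnt)
  -> target ignites at step 4
Step 5: cell (3,4)='.' (+3 fires, +3 burnt)
Step 6: cell (3,4)='.' (+2 fires, +3 burnt)
Step 7: cell (3,4)='.' (+2 fires, +2 burnt)
Step 8: cell (3,4)='.' (+1 fires, +2 burnt)
Step 9: cell (3,4)='.' (+1 fires, +1 burnt)
Step 10: cell (3,4)='.' (+0 fires, +1 burnt)
  fire out at step 10

4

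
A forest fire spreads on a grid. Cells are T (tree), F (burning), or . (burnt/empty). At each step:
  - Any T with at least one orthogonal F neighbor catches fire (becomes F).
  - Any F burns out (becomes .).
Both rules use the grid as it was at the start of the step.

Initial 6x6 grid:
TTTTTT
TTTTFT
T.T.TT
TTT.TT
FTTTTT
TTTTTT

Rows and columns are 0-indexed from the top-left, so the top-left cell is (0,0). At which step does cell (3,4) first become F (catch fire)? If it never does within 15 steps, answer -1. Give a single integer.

Step 1: cell (3,4)='T' (+7 fires, +2 burnt)
Step 2: cell (3,4)='F' (+9 fires, +7 burnt)
  -> target ignites at step 2
Step 3: cell (3,4)='.' (+9 fires, +9 burnt)
Step 4: cell (3,4)='.' (+5 fires, +9 burnt)
Step 5: cell (3,4)='.' (+1 fires, +5 burnt)
Step 6: cell (3,4)='.' (+0 fires, +1 burnt)
  fire out at step 6

2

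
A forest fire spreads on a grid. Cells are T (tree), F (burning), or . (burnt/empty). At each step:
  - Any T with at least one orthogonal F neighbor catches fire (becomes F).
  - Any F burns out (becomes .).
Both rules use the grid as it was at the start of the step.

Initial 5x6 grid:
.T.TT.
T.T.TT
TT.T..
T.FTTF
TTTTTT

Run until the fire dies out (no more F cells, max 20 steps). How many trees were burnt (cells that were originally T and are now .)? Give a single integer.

Answer: 13

Derivation:
Step 1: +4 fires, +2 burnt (F count now 4)
Step 2: +4 fires, +4 burnt (F count now 4)
Step 3: +1 fires, +4 burnt (F count now 1)
Step 4: +1 fires, +1 burnt (F count now 1)
Step 5: +1 fires, +1 burnt (F count now 1)
Step 6: +2 fires, +1 burnt (F count now 2)
Step 7: +0 fires, +2 burnt (F count now 0)
Fire out after step 7
Initially T: 19, now '.': 24
Total burnt (originally-T cells now '.'): 13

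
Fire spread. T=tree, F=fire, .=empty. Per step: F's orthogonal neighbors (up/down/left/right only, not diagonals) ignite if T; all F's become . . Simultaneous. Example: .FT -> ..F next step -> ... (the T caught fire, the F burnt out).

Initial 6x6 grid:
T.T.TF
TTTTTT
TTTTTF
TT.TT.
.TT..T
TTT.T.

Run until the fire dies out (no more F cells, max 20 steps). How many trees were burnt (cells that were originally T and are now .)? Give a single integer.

Answer: 23

Derivation:
Step 1: +3 fires, +2 burnt (F count now 3)
Step 2: +3 fires, +3 burnt (F count now 3)
Step 3: +3 fires, +3 burnt (F count now 3)
Step 4: +2 fires, +3 burnt (F count now 2)
Step 5: +4 fires, +2 burnt (F count now 4)
Step 6: +3 fires, +4 burnt (F count now 3)
Step 7: +3 fires, +3 burnt (F count now 3)
Step 8: +2 fires, +3 burnt (F count now 2)
Step 9: +0 fires, +2 burnt (F count now 0)
Fire out after step 9
Initially T: 25, now '.': 34
Total burnt (originally-T cells now '.'): 23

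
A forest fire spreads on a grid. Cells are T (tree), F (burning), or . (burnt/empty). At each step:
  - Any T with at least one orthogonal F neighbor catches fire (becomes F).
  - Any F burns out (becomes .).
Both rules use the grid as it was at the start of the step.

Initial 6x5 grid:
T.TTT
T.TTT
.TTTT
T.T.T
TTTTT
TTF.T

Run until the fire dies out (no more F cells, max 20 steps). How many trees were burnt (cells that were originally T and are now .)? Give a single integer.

Answer: 21

Derivation:
Step 1: +2 fires, +1 burnt (F count now 2)
Step 2: +4 fires, +2 burnt (F count now 4)
Step 3: +3 fires, +4 burnt (F count now 3)
Step 4: +6 fires, +3 burnt (F count now 6)
Step 5: +3 fires, +6 burnt (F count now 3)
Step 6: +2 fires, +3 burnt (F count now 2)
Step 7: +1 fires, +2 burnt (F count now 1)
Step 8: +0 fires, +1 burnt (F count now 0)
Fire out after step 8
Initially T: 23, now '.': 28
Total burnt (originally-T cells now '.'): 21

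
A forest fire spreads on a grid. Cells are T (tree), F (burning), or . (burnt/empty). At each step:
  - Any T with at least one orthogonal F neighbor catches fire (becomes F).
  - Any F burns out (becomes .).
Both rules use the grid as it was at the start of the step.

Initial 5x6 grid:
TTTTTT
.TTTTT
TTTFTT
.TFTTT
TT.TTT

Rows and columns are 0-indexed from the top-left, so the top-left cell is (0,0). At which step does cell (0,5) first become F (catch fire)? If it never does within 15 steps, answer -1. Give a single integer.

Step 1: cell (0,5)='T' (+5 fires, +2 burnt)
Step 2: cell (0,5)='T' (+8 fires, +5 burnt)
Step 3: cell (0,5)='T' (+8 fires, +8 burnt)
Step 4: cell (0,5)='F' (+3 fires, +8 burnt)
  -> target ignites at step 4
Step 5: cell (0,5)='.' (+1 fires, +3 burnt)
Step 6: cell (0,5)='.' (+0 fires, +1 burnt)
  fire out at step 6

4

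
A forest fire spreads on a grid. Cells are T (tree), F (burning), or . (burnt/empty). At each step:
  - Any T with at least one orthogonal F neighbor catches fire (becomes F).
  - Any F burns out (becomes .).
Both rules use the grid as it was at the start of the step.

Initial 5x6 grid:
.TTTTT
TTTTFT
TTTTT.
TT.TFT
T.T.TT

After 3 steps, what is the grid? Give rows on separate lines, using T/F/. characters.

Step 1: 7 trees catch fire, 2 burn out
  .TTTFT
  TTTF.F
  TTTTF.
  TT.F.F
  T.T.FT
Step 2: 5 trees catch fire, 7 burn out
  .TTF.F
  TTF...
  TTTF..
  TT....
  T.T..F
Step 3: 3 trees catch fire, 5 burn out
  .TF...
  TF....
  TTF...
  TT....
  T.T...

.TF...
TF....
TTF...
TT....
T.T...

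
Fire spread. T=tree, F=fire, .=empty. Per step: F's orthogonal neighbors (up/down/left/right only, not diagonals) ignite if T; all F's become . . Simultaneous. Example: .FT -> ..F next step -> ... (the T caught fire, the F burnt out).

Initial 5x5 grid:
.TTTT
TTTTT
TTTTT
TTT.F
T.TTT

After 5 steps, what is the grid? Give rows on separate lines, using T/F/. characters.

Step 1: 2 trees catch fire, 1 burn out
  .TTTT
  TTTTT
  TTTTF
  TTT..
  T.TTF
Step 2: 3 trees catch fire, 2 burn out
  .TTTT
  TTTTF
  TTTF.
  TTT..
  T.TF.
Step 3: 4 trees catch fire, 3 burn out
  .TTTF
  TTTF.
  TTF..
  TTT..
  T.F..
Step 4: 4 trees catch fire, 4 burn out
  .TTF.
  TTF..
  TF...
  TTF..
  T....
Step 5: 4 trees catch fire, 4 burn out
  .TF..
  TF...
  F....
  TF...
  T....

.TF..
TF...
F....
TF...
T....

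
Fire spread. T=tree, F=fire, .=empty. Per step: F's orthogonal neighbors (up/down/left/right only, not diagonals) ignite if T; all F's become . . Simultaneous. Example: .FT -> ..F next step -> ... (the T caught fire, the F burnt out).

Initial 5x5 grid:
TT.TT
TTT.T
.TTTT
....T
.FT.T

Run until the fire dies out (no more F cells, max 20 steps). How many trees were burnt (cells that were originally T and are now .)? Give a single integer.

Answer: 1

Derivation:
Step 1: +1 fires, +1 burnt (F count now 1)
Step 2: +0 fires, +1 burnt (F count now 0)
Fire out after step 2
Initially T: 15, now '.': 11
Total burnt (originally-T cells now '.'): 1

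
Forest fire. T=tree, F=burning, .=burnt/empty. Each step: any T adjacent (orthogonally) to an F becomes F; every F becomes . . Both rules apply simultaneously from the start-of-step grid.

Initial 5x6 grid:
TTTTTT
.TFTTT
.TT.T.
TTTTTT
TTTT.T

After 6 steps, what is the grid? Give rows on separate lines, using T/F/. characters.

Step 1: 4 trees catch fire, 1 burn out
  TTFTTT
  .F.FTT
  .TF.T.
  TTTTTT
  TTTT.T
Step 2: 5 trees catch fire, 4 burn out
  TF.FTT
  ....FT
  .F..T.
  TTFTTT
  TTTT.T
Step 3: 7 trees catch fire, 5 burn out
  F...FT
  .....F
  ....F.
  TF.FTT
  TTFT.T
Step 4: 5 trees catch fire, 7 burn out
  .....F
  ......
  ......
  F...FT
  TF.F.T
Step 5: 2 trees catch fire, 5 burn out
  ......
  ......
  ......
  .....F
  F....T
Step 6: 1 trees catch fire, 2 burn out
  ......
  ......
  ......
  ......
  .....F

......
......
......
......
.....F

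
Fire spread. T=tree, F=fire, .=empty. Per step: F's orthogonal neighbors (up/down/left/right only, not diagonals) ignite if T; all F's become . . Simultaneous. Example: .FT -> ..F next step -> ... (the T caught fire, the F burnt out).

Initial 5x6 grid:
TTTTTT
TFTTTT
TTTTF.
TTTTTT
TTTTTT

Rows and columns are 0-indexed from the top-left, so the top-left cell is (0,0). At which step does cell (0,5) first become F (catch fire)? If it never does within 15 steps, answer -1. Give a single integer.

Step 1: cell (0,5)='T' (+7 fires, +2 burnt)
Step 2: cell (0,5)='T' (+11 fires, +7 burnt)
Step 3: cell (0,5)='F' (+7 fires, +11 burnt)
  -> target ignites at step 3
Step 4: cell (0,5)='.' (+2 fires, +7 burnt)
Step 5: cell (0,5)='.' (+0 fires, +2 burnt)
  fire out at step 5

3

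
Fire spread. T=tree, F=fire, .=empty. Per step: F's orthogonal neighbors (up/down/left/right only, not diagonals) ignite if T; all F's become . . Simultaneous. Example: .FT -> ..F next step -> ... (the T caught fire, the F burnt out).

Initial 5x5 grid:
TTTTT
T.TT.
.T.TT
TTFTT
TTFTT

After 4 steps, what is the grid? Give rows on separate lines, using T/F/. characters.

Step 1: 4 trees catch fire, 2 burn out
  TTTTT
  T.TT.
  .T.TT
  TF.FT
  TF.FT
Step 2: 6 trees catch fire, 4 burn out
  TTTTT
  T.TT.
  .F.FT
  F...F
  F...F
Step 3: 2 trees catch fire, 6 burn out
  TTTTT
  T.TF.
  ....F
  .....
  .....
Step 4: 2 trees catch fire, 2 burn out
  TTTFT
  T.F..
  .....
  .....
  .....

TTTFT
T.F..
.....
.....
.....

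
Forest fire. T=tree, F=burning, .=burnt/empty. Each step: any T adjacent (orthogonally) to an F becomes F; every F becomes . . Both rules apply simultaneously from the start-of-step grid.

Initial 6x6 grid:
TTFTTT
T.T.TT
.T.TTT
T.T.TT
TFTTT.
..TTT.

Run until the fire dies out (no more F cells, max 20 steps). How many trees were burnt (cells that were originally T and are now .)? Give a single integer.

Answer: 23

Derivation:
Step 1: +5 fires, +2 burnt (F count now 5)
Step 2: +6 fires, +5 burnt (F count now 6)
Step 3: +5 fires, +6 burnt (F count now 5)
Step 4: +4 fires, +5 burnt (F count now 4)
Step 5: +3 fires, +4 burnt (F count now 3)
Step 6: +0 fires, +3 burnt (F count now 0)
Fire out after step 6
Initially T: 24, now '.': 35
Total burnt (originally-T cells now '.'): 23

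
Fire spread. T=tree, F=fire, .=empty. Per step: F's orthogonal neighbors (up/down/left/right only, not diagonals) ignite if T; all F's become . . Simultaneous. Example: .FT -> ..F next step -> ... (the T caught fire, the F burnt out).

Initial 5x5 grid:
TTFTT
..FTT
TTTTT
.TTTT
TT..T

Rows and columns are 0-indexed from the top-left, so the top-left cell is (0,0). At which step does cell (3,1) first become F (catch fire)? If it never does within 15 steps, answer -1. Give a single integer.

Step 1: cell (3,1)='T' (+4 fires, +2 burnt)
Step 2: cell (3,1)='T' (+6 fires, +4 burnt)
Step 3: cell (3,1)='F' (+4 fires, +6 burnt)
  -> target ignites at step 3
Step 4: cell (3,1)='.' (+2 fires, +4 burnt)
Step 5: cell (3,1)='.' (+2 fires, +2 burnt)
Step 6: cell (3,1)='.' (+0 fires, +2 burnt)
  fire out at step 6

3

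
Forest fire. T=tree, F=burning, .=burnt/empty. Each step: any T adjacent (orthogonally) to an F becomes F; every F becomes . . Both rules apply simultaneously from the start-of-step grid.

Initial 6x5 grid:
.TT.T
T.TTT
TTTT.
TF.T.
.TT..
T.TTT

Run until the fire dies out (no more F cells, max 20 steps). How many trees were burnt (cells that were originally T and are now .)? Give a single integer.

Answer: 18

Derivation:
Step 1: +3 fires, +1 burnt (F count now 3)
Step 2: +3 fires, +3 burnt (F count now 3)
Step 3: +4 fires, +3 burnt (F count now 4)
Step 4: +4 fires, +4 burnt (F count now 4)
Step 5: +3 fires, +4 burnt (F count now 3)
Step 6: +1 fires, +3 burnt (F count now 1)
Step 7: +0 fires, +1 burnt (F count now 0)
Fire out after step 7
Initially T: 19, now '.': 29
Total burnt (originally-T cells now '.'): 18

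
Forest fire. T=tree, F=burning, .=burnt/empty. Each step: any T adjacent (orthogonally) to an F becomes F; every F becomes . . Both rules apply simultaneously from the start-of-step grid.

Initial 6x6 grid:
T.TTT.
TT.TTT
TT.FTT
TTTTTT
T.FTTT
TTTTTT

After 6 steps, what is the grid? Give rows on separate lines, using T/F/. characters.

Step 1: 6 trees catch fire, 2 burn out
  T.TTT.
  TT.FTT
  TT..FT
  TTFFTT
  T..FTT
  TTFTTT
Step 2: 8 trees catch fire, 6 burn out
  T.TFT.
  TT..FT
  TT...F
  TF..FT
  T...FT
  TF.FTT
Step 3: 9 trees catch fire, 8 burn out
  T.F.F.
  TT...F
  TF....
  F....F
  T....F
  F...FT
Step 4: 4 trees catch fire, 9 burn out
  T.....
  TF....
  F.....
  ......
  F.....
  .....F
Step 5: 1 trees catch fire, 4 burn out
  T.....
  F.....
  ......
  ......
  ......
  ......
Step 6: 1 trees catch fire, 1 burn out
  F.....
  ......
  ......
  ......
  ......
  ......

F.....
......
......
......
......
......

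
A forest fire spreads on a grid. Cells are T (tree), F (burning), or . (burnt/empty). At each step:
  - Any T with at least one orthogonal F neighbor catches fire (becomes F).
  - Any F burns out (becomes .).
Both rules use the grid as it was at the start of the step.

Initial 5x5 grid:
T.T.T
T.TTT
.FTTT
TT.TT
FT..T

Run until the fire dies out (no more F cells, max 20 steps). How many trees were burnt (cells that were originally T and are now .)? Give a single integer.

Answer: 14

Derivation:
Step 1: +4 fires, +2 burnt (F count now 4)
Step 2: +2 fires, +4 burnt (F count now 2)
Step 3: +4 fires, +2 burnt (F count now 4)
Step 4: +2 fires, +4 burnt (F count now 2)
Step 5: +2 fires, +2 burnt (F count now 2)
Step 6: +0 fires, +2 burnt (F count now 0)
Fire out after step 6
Initially T: 16, now '.': 23
Total burnt (originally-T cells now '.'): 14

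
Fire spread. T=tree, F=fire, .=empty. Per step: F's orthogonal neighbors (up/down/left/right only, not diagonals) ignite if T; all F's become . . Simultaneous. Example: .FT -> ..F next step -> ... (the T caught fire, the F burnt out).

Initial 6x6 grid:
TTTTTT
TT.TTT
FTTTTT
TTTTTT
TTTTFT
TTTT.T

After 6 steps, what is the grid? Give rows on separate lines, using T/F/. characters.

Step 1: 6 trees catch fire, 2 burn out
  TTTTTT
  FT.TTT
  .FTTTT
  FTTTFT
  TTTF.F
  TTTT.T
Step 2: 11 trees catch fire, 6 burn out
  FTTTTT
  .F.TTT
  ..FTFT
  .FTF.F
  FTF...
  TTTF.F
Step 3: 8 trees catch fire, 11 burn out
  .FTTTT
  ...TFT
  ...F.F
  ..F...
  .F....
  FTF...
Step 4: 5 trees catch fire, 8 burn out
  ..FTFT
  ...F.F
  ......
  ......
  ......
  .F....
Step 5: 2 trees catch fire, 5 burn out
  ...F.F
  ......
  ......
  ......
  ......
  ......
Step 6: 0 trees catch fire, 2 burn out
  ......
  ......
  ......
  ......
  ......
  ......

......
......
......
......
......
......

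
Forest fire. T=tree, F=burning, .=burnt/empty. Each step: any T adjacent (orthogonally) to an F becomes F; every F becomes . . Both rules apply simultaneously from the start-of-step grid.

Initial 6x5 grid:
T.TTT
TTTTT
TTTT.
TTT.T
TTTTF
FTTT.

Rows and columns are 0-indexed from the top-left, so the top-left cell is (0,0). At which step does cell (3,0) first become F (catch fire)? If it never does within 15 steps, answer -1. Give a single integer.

Step 1: cell (3,0)='T' (+4 fires, +2 burnt)
Step 2: cell (3,0)='F' (+5 fires, +4 burnt)
  -> target ignites at step 2
Step 3: cell (3,0)='.' (+3 fires, +5 burnt)
Step 4: cell (3,0)='.' (+3 fires, +3 burnt)
Step 5: cell (3,0)='.' (+4 fires, +3 burnt)
Step 6: cell (3,0)='.' (+2 fires, +4 burnt)
Step 7: cell (3,0)='.' (+2 fires, +2 burnt)
Step 8: cell (3,0)='.' (+1 fires, +2 burnt)
Step 9: cell (3,0)='.' (+0 fires, +1 burnt)
  fire out at step 9

2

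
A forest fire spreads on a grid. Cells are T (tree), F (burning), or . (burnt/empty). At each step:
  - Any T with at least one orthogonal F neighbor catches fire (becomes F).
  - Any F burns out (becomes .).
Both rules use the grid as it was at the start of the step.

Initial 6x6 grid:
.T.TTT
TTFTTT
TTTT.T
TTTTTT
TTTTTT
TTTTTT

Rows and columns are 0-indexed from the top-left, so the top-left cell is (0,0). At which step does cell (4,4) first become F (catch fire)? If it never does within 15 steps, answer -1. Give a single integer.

Step 1: cell (4,4)='T' (+3 fires, +1 burnt)
Step 2: cell (4,4)='T' (+7 fires, +3 burnt)
Step 3: cell (4,4)='T' (+6 fires, +7 burnt)
Step 4: cell (4,4)='T' (+7 fires, +6 burnt)
Step 5: cell (4,4)='F' (+5 fires, +7 burnt)
  -> target ignites at step 5
Step 6: cell (4,4)='.' (+3 fires, +5 burnt)
Step 7: cell (4,4)='.' (+1 fires, +3 burnt)
Step 8: cell (4,4)='.' (+0 fires, +1 burnt)
  fire out at step 8

5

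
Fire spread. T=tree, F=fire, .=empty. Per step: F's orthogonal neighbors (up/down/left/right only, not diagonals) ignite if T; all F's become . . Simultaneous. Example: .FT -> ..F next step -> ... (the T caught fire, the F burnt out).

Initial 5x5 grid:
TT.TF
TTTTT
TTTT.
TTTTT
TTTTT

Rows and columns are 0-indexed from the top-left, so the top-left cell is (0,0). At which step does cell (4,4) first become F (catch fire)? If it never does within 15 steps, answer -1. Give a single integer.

Step 1: cell (4,4)='T' (+2 fires, +1 burnt)
Step 2: cell (4,4)='T' (+1 fires, +2 burnt)
Step 3: cell (4,4)='T' (+2 fires, +1 burnt)
Step 4: cell (4,4)='T' (+3 fires, +2 burnt)
Step 5: cell (4,4)='T' (+6 fires, +3 burnt)
Step 6: cell (4,4)='F' (+5 fires, +6 burnt)
  -> target ignites at step 6
Step 7: cell (4,4)='.' (+2 fires, +5 burnt)
Step 8: cell (4,4)='.' (+1 fires, +2 burnt)
Step 9: cell (4,4)='.' (+0 fires, +1 burnt)
  fire out at step 9

6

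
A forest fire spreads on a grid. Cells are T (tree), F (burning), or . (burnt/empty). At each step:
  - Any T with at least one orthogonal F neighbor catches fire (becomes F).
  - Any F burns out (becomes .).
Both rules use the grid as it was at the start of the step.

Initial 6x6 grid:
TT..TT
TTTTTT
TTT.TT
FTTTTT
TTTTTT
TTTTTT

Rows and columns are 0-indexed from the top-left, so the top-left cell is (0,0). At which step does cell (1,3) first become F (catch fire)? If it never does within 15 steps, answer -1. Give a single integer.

Step 1: cell (1,3)='T' (+3 fires, +1 burnt)
Step 2: cell (1,3)='T' (+5 fires, +3 burnt)
Step 3: cell (1,3)='T' (+6 fires, +5 burnt)
Step 4: cell (1,3)='T' (+5 fires, +6 burnt)
Step 5: cell (1,3)='F' (+5 fires, +5 burnt)
  -> target ignites at step 5
Step 6: cell (1,3)='.' (+4 fires, +5 burnt)
Step 7: cell (1,3)='.' (+3 fires, +4 burnt)
Step 8: cell (1,3)='.' (+1 fires, +3 burnt)
Step 9: cell (1,3)='.' (+0 fires, +1 burnt)
  fire out at step 9

5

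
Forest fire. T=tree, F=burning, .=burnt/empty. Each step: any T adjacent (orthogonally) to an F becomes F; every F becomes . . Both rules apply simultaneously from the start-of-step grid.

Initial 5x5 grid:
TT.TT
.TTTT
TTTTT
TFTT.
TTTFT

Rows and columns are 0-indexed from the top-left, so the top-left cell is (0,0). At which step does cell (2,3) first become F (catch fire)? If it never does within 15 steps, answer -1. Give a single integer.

Step 1: cell (2,3)='T' (+7 fires, +2 burnt)
Step 2: cell (2,3)='F' (+5 fires, +7 burnt)
  -> target ignites at step 2
Step 3: cell (2,3)='.' (+4 fires, +5 burnt)
Step 4: cell (2,3)='.' (+3 fires, +4 burnt)
Step 5: cell (2,3)='.' (+1 fires, +3 burnt)
Step 6: cell (2,3)='.' (+0 fires, +1 burnt)
  fire out at step 6

2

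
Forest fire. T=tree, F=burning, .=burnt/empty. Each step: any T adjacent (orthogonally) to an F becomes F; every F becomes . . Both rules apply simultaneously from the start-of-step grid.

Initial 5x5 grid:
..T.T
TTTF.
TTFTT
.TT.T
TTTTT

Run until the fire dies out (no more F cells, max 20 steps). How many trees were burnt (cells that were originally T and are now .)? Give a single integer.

Step 1: +4 fires, +2 burnt (F count now 4)
Step 2: +6 fires, +4 burnt (F count now 6)
Step 3: +4 fires, +6 burnt (F count now 4)
Step 4: +2 fires, +4 burnt (F count now 2)
Step 5: +0 fires, +2 burnt (F count now 0)
Fire out after step 5
Initially T: 17, now '.': 24
Total burnt (originally-T cells now '.'): 16

Answer: 16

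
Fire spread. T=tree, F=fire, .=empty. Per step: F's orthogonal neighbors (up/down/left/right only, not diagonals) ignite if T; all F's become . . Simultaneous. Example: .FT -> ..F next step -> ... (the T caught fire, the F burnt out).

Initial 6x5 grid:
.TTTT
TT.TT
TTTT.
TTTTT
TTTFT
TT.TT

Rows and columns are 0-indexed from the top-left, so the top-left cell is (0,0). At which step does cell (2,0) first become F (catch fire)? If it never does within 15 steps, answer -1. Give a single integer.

Step 1: cell (2,0)='T' (+4 fires, +1 burnt)
Step 2: cell (2,0)='T' (+5 fires, +4 burnt)
Step 3: cell (2,0)='T' (+5 fires, +5 burnt)
Step 4: cell (2,0)='T' (+5 fires, +5 burnt)
Step 5: cell (2,0)='F' (+4 fires, +5 burnt)
  -> target ignites at step 5
Step 6: cell (2,0)='.' (+2 fires, +4 burnt)
Step 7: cell (2,0)='.' (+0 fires, +2 burnt)
  fire out at step 7

5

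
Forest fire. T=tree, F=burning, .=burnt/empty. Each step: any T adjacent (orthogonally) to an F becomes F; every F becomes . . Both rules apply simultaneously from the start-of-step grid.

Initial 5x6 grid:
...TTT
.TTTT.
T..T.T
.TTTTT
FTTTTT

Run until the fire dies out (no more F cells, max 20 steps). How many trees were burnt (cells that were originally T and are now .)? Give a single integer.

Answer: 19

Derivation:
Step 1: +1 fires, +1 burnt (F count now 1)
Step 2: +2 fires, +1 burnt (F count now 2)
Step 3: +2 fires, +2 burnt (F count now 2)
Step 4: +2 fires, +2 burnt (F count now 2)
Step 5: +3 fires, +2 burnt (F count now 3)
Step 6: +2 fires, +3 burnt (F count now 2)
Step 7: +4 fires, +2 burnt (F count now 4)
Step 8: +2 fires, +4 burnt (F count now 2)
Step 9: +1 fires, +2 burnt (F count now 1)
Step 10: +0 fires, +1 burnt (F count now 0)
Fire out after step 10
Initially T: 20, now '.': 29
Total burnt (originally-T cells now '.'): 19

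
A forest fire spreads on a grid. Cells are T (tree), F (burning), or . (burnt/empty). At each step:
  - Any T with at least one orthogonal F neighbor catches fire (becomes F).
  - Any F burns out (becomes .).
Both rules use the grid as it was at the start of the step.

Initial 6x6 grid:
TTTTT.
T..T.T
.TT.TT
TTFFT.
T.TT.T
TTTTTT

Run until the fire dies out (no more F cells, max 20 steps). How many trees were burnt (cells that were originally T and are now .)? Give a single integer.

Answer: 18

Derivation:
Step 1: +5 fires, +2 burnt (F count now 5)
Step 2: +5 fires, +5 burnt (F count now 5)
Step 3: +4 fires, +5 burnt (F count now 4)
Step 4: +3 fires, +4 burnt (F count now 3)
Step 5: +1 fires, +3 burnt (F count now 1)
Step 6: +0 fires, +1 burnt (F count now 0)
Fire out after step 6
Initially T: 25, now '.': 29
Total burnt (originally-T cells now '.'): 18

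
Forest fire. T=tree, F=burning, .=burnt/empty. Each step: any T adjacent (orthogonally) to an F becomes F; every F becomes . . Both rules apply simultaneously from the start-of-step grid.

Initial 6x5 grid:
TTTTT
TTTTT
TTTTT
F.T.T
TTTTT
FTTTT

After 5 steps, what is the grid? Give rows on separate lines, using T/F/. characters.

Step 1: 3 trees catch fire, 2 burn out
  TTTTT
  TTTTT
  FTTTT
  ..T.T
  FTTTT
  .FTTT
Step 2: 4 trees catch fire, 3 burn out
  TTTTT
  FTTTT
  .FTTT
  ..T.T
  .FTTT
  ..FTT
Step 3: 5 trees catch fire, 4 burn out
  FTTTT
  .FTTT
  ..FTT
  ..T.T
  ..FTT
  ...FT
Step 4: 6 trees catch fire, 5 burn out
  .FTTT
  ..FTT
  ...FT
  ..F.T
  ...FT
  ....F
Step 5: 4 trees catch fire, 6 burn out
  ..FTT
  ...FT
  ....F
  ....T
  ....F
  .....

..FTT
...FT
....F
....T
....F
.....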